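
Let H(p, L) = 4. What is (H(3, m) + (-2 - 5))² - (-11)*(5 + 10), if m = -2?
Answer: 174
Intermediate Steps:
(H(3, m) + (-2 - 5))² - (-11)*(5 + 10) = (4 + (-2 - 5))² - (-11)*(5 + 10) = (4 - 7)² - (-11)*15 = (-3)² - 1*(-165) = 9 + 165 = 174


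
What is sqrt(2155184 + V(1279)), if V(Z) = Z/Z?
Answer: 3*sqrt(239465) ≈ 1468.1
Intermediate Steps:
V(Z) = 1
sqrt(2155184 + V(1279)) = sqrt(2155184 + 1) = sqrt(2155185) = 3*sqrt(239465)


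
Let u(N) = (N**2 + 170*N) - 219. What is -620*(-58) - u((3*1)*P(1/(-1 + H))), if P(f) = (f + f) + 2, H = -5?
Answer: 35304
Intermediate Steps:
P(f) = 2 + 2*f (P(f) = 2*f + 2 = 2 + 2*f)
u(N) = -219 + N**2 + 170*N
-620*(-58) - u((3*1)*P(1/(-1 + H))) = -620*(-58) - (-219 + ((3*1)*(2 + 2/(-1 - 5)))**2 + 170*((3*1)*(2 + 2/(-1 - 5)))) = 35960 - (-219 + (3*(2 + 2/(-6)))**2 + 170*(3*(2 + 2/(-6)))) = 35960 - (-219 + (3*(2 + 2*(-1/6)))**2 + 170*(3*(2 + 2*(-1/6)))) = 35960 - (-219 + (3*(2 - 1/3))**2 + 170*(3*(2 - 1/3))) = 35960 - (-219 + (3*(5/3))**2 + 170*(3*(5/3))) = 35960 - (-219 + 5**2 + 170*5) = 35960 - (-219 + 25 + 850) = 35960 - 1*656 = 35960 - 656 = 35304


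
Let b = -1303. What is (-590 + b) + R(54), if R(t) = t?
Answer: -1839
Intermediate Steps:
(-590 + b) + R(54) = (-590 - 1303) + 54 = -1893 + 54 = -1839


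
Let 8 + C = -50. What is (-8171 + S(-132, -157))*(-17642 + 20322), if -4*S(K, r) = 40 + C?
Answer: -21886220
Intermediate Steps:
C = -58 (C = -8 - 50 = -58)
S(K, r) = 9/2 (S(K, r) = -(40 - 58)/4 = -¼*(-18) = 9/2)
(-8171 + S(-132, -157))*(-17642 + 20322) = (-8171 + 9/2)*(-17642 + 20322) = -16333/2*2680 = -21886220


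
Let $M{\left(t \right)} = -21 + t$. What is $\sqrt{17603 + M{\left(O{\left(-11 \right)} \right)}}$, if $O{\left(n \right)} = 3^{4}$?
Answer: $\sqrt{17663} \approx 132.9$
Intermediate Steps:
$O{\left(n \right)} = 81$
$\sqrt{17603 + M{\left(O{\left(-11 \right)} \right)}} = \sqrt{17603 + \left(-21 + 81\right)} = \sqrt{17603 + 60} = \sqrt{17663}$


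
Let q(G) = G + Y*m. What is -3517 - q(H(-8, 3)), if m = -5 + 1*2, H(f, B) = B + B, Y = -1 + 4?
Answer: -3514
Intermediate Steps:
Y = 3
H(f, B) = 2*B
m = -3 (m = -5 + 2 = -3)
q(G) = -9 + G (q(G) = G + 3*(-3) = G - 9 = -9 + G)
-3517 - q(H(-8, 3)) = -3517 - (-9 + 2*3) = -3517 - (-9 + 6) = -3517 - 1*(-3) = -3517 + 3 = -3514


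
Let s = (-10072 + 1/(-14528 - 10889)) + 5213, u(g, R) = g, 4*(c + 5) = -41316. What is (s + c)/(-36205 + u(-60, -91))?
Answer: 386160482/921747505 ≈ 0.41894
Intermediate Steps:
c = -10334 (c = -5 + (¼)*(-41316) = -5 - 10329 = -10334)
s = -123501204/25417 (s = (-10072 + 1/(-25417)) + 5213 = (-10072 - 1/25417) + 5213 = -256000025/25417 + 5213 = -123501204/25417 ≈ -4859.0)
(s + c)/(-36205 + u(-60, -91)) = (-123501204/25417 - 10334)/(-36205 - 60) = -386160482/25417/(-36265) = -386160482/25417*(-1/36265) = 386160482/921747505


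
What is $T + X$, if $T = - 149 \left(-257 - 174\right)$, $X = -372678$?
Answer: $-308459$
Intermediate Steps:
$T = 64219$ ($T = \left(-149\right) \left(-431\right) = 64219$)
$T + X = 64219 - 372678 = -308459$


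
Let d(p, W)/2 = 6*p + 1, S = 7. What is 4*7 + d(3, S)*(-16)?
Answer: -580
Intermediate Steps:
d(p, W) = 2 + 12*p (d(p, W) = 2*(6*p + 1) = 2*(1 + 6*p) = 2 + 12*p)
4*7 + d(3, S)*(-16) = 4*7 + (2 + 12*3)*(-16) = 28 + (2 + 36)*(-16) = 28 + 38*(-16) = 28 - 608 = -580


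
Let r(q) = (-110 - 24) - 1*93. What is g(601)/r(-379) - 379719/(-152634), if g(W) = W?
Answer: -1845607/11549306 ≈ -0.15980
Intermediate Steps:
r(q) = -227 (r(q) = -134 - 93 = -227)
g(601)/r(-379) - 379719/(-152634) = 601/(-227) - 379719/(-152634) = 601*(-1/227) - 379719*(-1/152634) = -601/227 + 126573/50878 = -1845607/11549306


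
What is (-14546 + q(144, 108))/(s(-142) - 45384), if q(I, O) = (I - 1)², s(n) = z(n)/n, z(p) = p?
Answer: -5903/45383 ≈ -0.13007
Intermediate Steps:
s(n) = 1 (s(n) = n/n = 1)
q(I, O) = (-1 + I)²
(-14546 + q(144, 108))/(s(-142) - 45384) = (-14546 + (-1 + 144)²)/(1 - 45384) = (-14546 + 143²)/(-45383) = (-14546 + 20449)*(-1/45383) = 5903*(-1/45383) = -5903/45383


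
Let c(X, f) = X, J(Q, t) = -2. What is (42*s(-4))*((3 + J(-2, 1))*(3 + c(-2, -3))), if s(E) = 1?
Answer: 42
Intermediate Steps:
(42*s(-4))*((3 + J(-2, 1))*(3 + c(-2, -3))) = (42*1)*((3 - 2)*(3 - 2)) = 42*(1*1) = 42*1 = 42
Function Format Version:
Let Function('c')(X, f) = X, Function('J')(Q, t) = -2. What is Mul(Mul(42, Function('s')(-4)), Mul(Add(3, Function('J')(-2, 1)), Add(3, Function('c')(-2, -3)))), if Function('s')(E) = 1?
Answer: 42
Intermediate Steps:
Mul(Mul(42, Function('s')(-4)), Mul(Add(3, Function('J')(-2, 1)), Add(3, Function('c')(-2, -3)))) = Mul(Mul(42, 1), Mul(Add(3, -2), Add(3, -2))) = Mul(42, Mul(1, 1)) = Mul(42, 1) = 42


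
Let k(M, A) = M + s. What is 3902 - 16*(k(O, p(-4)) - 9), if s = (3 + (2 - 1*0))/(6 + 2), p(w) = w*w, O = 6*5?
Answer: 3556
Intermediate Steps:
O = 30
p(w) = w²
s = 5/8 (s = (3 + (2 + 0))/8 = (3 + 2)*(⅛) = 5*(⅛) = 5/8 ≈ 0.62500)
k(M, A) = 5/8 + M (k(M, A) = M + 5/8 = 5/8 + M)
3902 - 16*(k(O, p(-4)) - 9) = 3902 - 16*((5/8 + 30) - 9) = 3902 - 16*(245/8 - 9) = 3902 - 16*173/8 = 3902 - 346 = 3556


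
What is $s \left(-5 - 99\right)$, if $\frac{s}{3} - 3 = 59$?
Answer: $-19344$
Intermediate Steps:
$s = 186$ ($s = 9 + 3 \cdot 59 = 9 + 177 = 186$)
$s \left(-5 - 99\right) = 186 \left(-5 - 99\right) = 186 \left(-104\right) = -19344$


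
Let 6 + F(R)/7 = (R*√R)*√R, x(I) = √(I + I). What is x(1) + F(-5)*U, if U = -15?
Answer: -1995 + √2 ≈ -1993.6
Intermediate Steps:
x(I) = √2*√I (x(I) = √(2*I) = √2*√I)
F(R) = -42 + 7*R² (F(R) = -42 + 7*((R*√R)*√R) = -42 + 7*(R^(3/2)*√R) = -42 + 7*R²)
x(1) + F(-5)*U = √2*√1 + (-42 + 7*(-5)²)*(-15) = √2*1 + (-42 + 7*25)*(-15) = √2 + (-42 + 175)*(-15) = √2 + 133*(-15) = √2 - 1995 = -1995 + √2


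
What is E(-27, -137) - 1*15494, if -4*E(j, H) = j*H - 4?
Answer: -65671/4 ≈ -16418.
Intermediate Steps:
E(j, H) = 1 - H*j/4 (E(j, H) = -(j*H - 4)/4 = -(H*j - 4)/4 = -(-4 + H*j)/4 = 1 - H*j/4)
E(-27, -137) - 1*15494 = (1 - 1/4*(-137)*(-27)) - 1*15494 = (1 - 3699/4) - 15494 = -3695/4 - 15494 = -65671/4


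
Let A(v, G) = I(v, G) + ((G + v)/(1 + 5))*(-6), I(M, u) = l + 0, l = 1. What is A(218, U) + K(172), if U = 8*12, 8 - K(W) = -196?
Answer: -109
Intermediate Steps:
K(W) = 204 (K(W) = 8 - 1*(-196) = 8 + 196 = 204)
I(M, u) = 1 (I(M, u) = 1 + 0 = 1)
U = 96
A(v, G) = 1 - G - v (A(v, G) = 1 + ((G + v)/(1 + 5))*(-6) = 1 + ((G + v)/6)*(-6) = 1 + ((G + v)*(⅙))*(-6) = 1 + (G/6 + v/6)*(-6) = 1 + (-G - v) = 1 - G - v)
A(218, U) + K(172) = (1 - 1*96 - 1*218) + 204 = (1 - 96 - 218) + 204 = -313 + 204 = -109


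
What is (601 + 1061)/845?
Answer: 1662/845 ≈ 1.9669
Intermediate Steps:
(601 + 1061)/845 = 1662*(1/845) = 1662/845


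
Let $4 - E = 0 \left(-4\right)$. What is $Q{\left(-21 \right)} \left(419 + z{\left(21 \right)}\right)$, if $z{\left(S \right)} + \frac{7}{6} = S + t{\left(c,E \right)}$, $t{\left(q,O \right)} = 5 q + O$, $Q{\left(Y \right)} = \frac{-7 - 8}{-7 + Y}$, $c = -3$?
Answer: $\frac{12835}{56} \approx 229.2$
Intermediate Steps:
$E = 4$ ($E = 4 - 0 \left(-4\right) = 4 - 0 = 4 + 0 = 4$)
$Q{\left(Y \right)} = - \frac{15}{-7 + Y}$
$t{\left(q,O \right)} = O + 5 q$
$z{\left(S \right)} = - \frac{73}{6} + S$ ($z{\left(S \right)} = - \frac{7}{6} + \left(S + \left(4 + 5 \left(-3\right)\right)\right) = - \frac{7}{6} + \left(S + \left(4 - 15\right)\right) = - \frac{7}{6} + \left(S - 11\right) = - \frac{7}{6} + \left(-11 + S\right) = - \frac{73}{6} + S$)
$Q{\left(-21 \right)} \left(419 + z{\left(21 \right)}\right) = - \frac{15}{-7 - 21} \left(419 + \left(- \frac{73}{6} + 21\right)\right) = - \frac{15}{-28} \left(419 + \frac{53}{6}\right) = \left(-15\right) \left(- \frac{1}{28}\right) \frac{2567}{6} = \frac{15}{28} \cdot \frac{2567}{6} = \frac{12835}{56}$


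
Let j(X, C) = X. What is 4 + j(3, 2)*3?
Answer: 13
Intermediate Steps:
4 + j(3, 2)*3 = 4 + 3*3 = 4 + 9 = 13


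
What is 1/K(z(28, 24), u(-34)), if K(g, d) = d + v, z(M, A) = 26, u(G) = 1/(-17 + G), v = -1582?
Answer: -51/80683 ≈ -0.00063210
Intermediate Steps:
K(g, d) = -1582 + d (K(g, d) = d - 1582 = -1582 + d)
1/K(z(28, 24), u(-34)) = 1/(-1582 + 1/(-17 - 34)) = 1/(-1582 + 1/(-51)) = 1/(-1582 - 1/51) = 1/(-80683/51) = -51/80683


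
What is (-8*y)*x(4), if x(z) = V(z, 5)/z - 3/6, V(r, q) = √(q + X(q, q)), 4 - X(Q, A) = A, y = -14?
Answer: 0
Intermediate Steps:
X(Q, A) = 4 - A
V(r, q) = 2 (V(r, q) = √(q + (4 - q)) = √4 = 2)
x(z) = -½ + 2/z (x(z) = 2/z - 3/6 = 2/z - 3*⅙ = 2/z - ½ = -½ + 2/z)
(-8*y)*x(4) = (-8*(-14))*((½)*(4 - 1*4)/4) = 112*((½)*(¼)*(4 - 4)) = 112*((½)*(¼)*0) = 112*0 = 0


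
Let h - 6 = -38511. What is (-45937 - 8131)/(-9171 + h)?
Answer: 13517/11919 ≈ 1.1341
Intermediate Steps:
h = -38505 (h = 6 - 38511 = -38505)
(-45937 - 8131)/(-9171 + h) = (-45937 - 8131)/(-9171 - 38505) = -54068/(-47676) = -54068*(-1/47676) = 13517/11919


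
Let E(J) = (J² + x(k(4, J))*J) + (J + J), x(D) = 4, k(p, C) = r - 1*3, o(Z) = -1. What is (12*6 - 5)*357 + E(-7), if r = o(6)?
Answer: 23926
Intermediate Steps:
r = -1
k(p, C) = -4 (k(p, C) = -1 - 1*3 = -1 - 3 = -4)
E(J) = J² + 6*J (E(J) = (J² + 4*J) + (J + J) = (J² + 4*J) + 2*J = J² + 6*J)
(12*6 - 5)*357 + E(-7) = (12*6 - 5)*357 - 7*(6 - 7) = (72 - 5)*357 - 7*(-1) = 67*357 + 7 = 23919 + 7 = 23926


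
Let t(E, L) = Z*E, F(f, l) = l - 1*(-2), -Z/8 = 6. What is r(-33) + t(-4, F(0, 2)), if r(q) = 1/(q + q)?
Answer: 12671/66 ≈ 191.98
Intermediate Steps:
Z = -48 (Z = -8*6 = -48)
F(f, l) = 2 + l (F(f, l) = l + 2 = 2 + l)
r(q) = 1/(2*q)
t(E, L) = -48*E
r(-33) + t(-4, F(0, 2)) = (½)/(-33) - 48*(-4) = (½)*(-1/33) + 192 = -1/66 + 192 = 12671/66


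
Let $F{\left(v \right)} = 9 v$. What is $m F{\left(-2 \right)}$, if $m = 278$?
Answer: $-5004$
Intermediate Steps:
$m F{\left(-2 \right)} = 278 \cdot 9 \left(-2\right) = 278 \left(-18\right) = -5004$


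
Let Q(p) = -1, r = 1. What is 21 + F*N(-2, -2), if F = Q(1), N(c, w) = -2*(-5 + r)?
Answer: 13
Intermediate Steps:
N(c, w) = 8 (N(c, w) = -2*(-5 + 1) = -2*(-4) = 8)
F = -1
21 + F*N(-2, -2) = 21 - 1*8 = 21 - 8 = 13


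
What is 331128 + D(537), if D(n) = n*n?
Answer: 619497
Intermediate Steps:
D(n) = n**2
331128 + D(537) = 331128 + 537**2 = 331128 + 288369 = 619497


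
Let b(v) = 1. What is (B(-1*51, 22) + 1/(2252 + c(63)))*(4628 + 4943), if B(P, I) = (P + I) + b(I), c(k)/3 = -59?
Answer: -556065529/2075 ≈ -2.6798e+5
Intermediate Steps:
c(k) = -177 (c(k) = 3*(-59) = -177)
B(P, I) = 1 + I + P (B(P, I) = (P + I) + 1 = (I + P) + 1 = 1 + I + P)
(B(-1*51, 22) + 1/(2252 + c(63)))*(4628 + 4943) = ((1 + 22 - 1*51) + 1/(2252 - 177))*(4628 + 4943) = ((1 + 22 - 51) + 1/2075)*9571 = (-28 + 1/2075)*9571 = -58099/2075*9571 = -556065529/2075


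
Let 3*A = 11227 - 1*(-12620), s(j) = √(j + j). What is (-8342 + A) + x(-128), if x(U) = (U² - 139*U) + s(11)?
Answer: 33783 + √22 ≈ 33788.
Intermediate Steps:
s(j) = √2*√j (s(j) = √(2*j) = √2*√j)
A = 7949 (A = (11227 - 1*(-12620))/3 = (11227 + 12620)/3 = (⅓)*23847 = 7949)
x(U) = √22 + U² - 139*U (x(U) = (U² - 139*U) + √2*√11 = (U² - 139*U) + √22 = √22 + U² - 139*U)
(-8342 + A) + x(-128) = (-8342 + 7949) + (√22 + (-128)² - 139*(-128)) = -393 + (√22 + 16384 + 17792) = -393 + (34176 + √22) = 33783 + √22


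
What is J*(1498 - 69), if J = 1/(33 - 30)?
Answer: 1429/3 ≈ 476.33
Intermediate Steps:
J = 1/3 ≈ 0.33333
J*(1498 - 69) = (1498 - 69)/3 = (1/3)*1429 = 1429/3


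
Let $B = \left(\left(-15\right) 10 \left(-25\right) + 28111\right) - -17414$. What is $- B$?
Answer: $-49275$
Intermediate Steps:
$B = 49275$ ($B = \left(\left(-150\right) \left(-25\right) + 28111\right) + 17414 = \left(3750 + 28111\right) + 17414 = 31861 + 17414 = 49275$)
$- B = \left(-1\right) 49275 = -49275$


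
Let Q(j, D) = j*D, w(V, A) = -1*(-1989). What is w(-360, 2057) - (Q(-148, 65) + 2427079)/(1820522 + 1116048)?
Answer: 5838420271/2936570 ≈ 1988.2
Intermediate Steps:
w(V, A) = 1989
Q(j, D) = D*j
w(-360, 2057) - (Q(-148, 65) + 2427079)/(1820522 + 1116048) = 1989 - (65*(-148) + 2427079)/(1820522 + 1116048) = 1989 - (-9620 + 2427079)/2936570 = 1989 - 2417459/2936570 = 5838420271/2936570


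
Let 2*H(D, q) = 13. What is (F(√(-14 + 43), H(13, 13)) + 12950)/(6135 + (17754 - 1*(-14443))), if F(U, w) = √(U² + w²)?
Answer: 25/74 + √285/76664 ≈ 0.33806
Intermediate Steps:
H(D, q) = 13/2 (H(D, q) = (½)*13 = 13/2)
(F(√(-14 + 43), H(13, 13)) + 12950)/(6135 + (17754 - 1*(-14443))) = (√((√(-14 + 43))² + (13/2)²) + 12950)/(6135 + (17754 - 1*(-14443))) = (√((√29)² + 169/4) + 12950)/(6135 + (17754 + 14443)) = (√(29 + 169/4) + 12950)/(6135 + 32197) = (√(285/4) + 12950)/38332 = (√285/2 + 12950)*(1/38332) = (12950 + √285/2)*(1/38332) = 25/74 + √285/76664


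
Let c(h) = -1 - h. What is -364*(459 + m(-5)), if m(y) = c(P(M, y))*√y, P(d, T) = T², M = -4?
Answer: -167076 + 9464*I*√5 ≈ -1.6708e+5 + 21162.0*I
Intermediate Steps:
m(y) = √y*(-1 - y²) (m(y) = (-1 - y²)*√y = √y*(-1 - y²))
-364*(459 + m(-5)) = -364*(459 + √(-5)*(-1 - 1*(-5)²)) = -364*(459 + (I*√5)*(-1 - 1*25)) = -364*(459 + (I*√5)*(-1 - 25)) = -364*(459 + (I*√5)*(-26)) = -364*(459 - 26*I*√5) = -167076 + 9464*I*√5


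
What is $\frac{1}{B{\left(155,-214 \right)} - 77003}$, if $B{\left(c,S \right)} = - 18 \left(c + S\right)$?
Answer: $- \frac{1}{75941} \approx -1.3168 \cdot 10^{-5}$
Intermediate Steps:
$B{\left(c,S \right)} = - 18 S - 18 c$ ($B{\left(c,S \right)} = - 18 \left(S + c\right) = - 18 S - 18 c$)
$\frac{1}{B{\left(155,-214 \right)} - 77003} = \frac{1}{\left(\left(-18\right) \left(-214\right) - 2790\right) - 77003} = \frac{1}{\left(3852 - 2790\right) - 77003} = \frac{1}{1062 - 77003} = \frac{1}{-75941} = - \frac{1}{75941}$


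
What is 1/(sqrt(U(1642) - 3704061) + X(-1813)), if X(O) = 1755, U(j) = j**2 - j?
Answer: 195/454396 - I*sqrt(112171)/1363188 ≈ 0.00042914 - 0.00024569*I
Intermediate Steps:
1/(sqrt(U(1642) - 3704061) + X(-1813)) = 1/(sqrt(1642*(-1 + 1642) - 3704061) + 1755) = 1/(sqrt(1642*1641 - 3704061) + 1755) = 1/(sqrt(2694522 - 3704061) + 1755) = 1/(sqrt(-1009539) + 1755) = 1/(3*I*sqrt(112171) + 1755) = 1/(1755 + 3*I*sqrt(112171))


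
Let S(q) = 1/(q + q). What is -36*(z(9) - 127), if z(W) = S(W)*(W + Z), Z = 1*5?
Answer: 4544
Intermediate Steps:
S(q) = 1/(2*q)
Z = 5
z(W) = (5 + W)/(2*W) (z(W) = (1/(2*W))*(W + 5) = (1/(2*W))*(5 + W) = (5 + W)/(2*W))
-36*(z(9) - 127) = -36*((½)*(5 + 9)/9 - 127) = -36*((½)*(⅑)*14 - 127) = -36*(7/9 - 127) = -36*(-1136/9) = 4544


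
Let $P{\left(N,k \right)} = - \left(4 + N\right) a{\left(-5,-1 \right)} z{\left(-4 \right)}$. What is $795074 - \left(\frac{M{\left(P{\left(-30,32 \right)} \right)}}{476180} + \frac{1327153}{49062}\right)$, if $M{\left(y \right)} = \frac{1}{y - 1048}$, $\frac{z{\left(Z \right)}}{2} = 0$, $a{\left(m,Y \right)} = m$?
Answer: $\frac{263050261157412263}{330861292320} \approx 7.9505 \cdot 10^{5}$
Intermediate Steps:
$z{\left(Z \right)} = 0$ ($z{\left(Z \right)} = 2 \cdot 0 = 0$)
$P{\left(N,k \right)} = 0$ ($P{\left(N,k \right)} = - \left(4 + N\right) \left(-5\right) 0 = - (-20 - 5 N) 0 = \left(20 + 5 N\right) 0 = 0$)
$M{\left(y \right)} = \frac{1}{-1048 + y}$
$795074 - \left(\frac{M{\left(P{\left(-30,32 \right)} \right)}}{476180} + \frac{1327153}{49062}\right) = 795074 - \left(\frac{1}{\left(-1048 + 0\right) 476180} + \frac{1327153}{49062}\right) = 795074 - \left(\frac{1}{-1048} \cdot \frac{1}{476180} + 1327153 \cdot \frac{1}{49062}\right) = 795074 - \left(\left(- \frac{1}{1048}\right) \frac{1}{476180} + \frac{35869}{1326}\right) = 795074 - \left(- \frac{1}{499036640} + \frac{35869}{1326}\right) = 795074 - \frac{8949972619417}{330861292320} = \frac{263050261157412263}{330861292320}$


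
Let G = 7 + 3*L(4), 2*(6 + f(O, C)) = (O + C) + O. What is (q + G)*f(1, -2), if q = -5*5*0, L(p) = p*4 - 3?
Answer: -276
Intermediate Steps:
f(O, C) = -6 + O + C/2 (f(O, C) = -6 + ((O + C) + O)/2 = -6 + ((C + O) + O)/2 = -6 + (C + 2*O)/2 = -6 + (O + C/2) = -6 + O + C/2)
L(p) = -3 + 4*p (L(p) = 4*p - 3 = -3 + 4*p)
q = 0 (q = -25*0 = 0)
G = 46 (G = 7 + 3*(-3 + 4*4) = 7 + 3*(-3 + 16) = 7 + 3*13 = 7 + 39 = 46)
(q + G)*f(1, -2) = (0 + 46)*(-6 + 1 + (1/2)*(-2)) = 46*(-6 + 1 - 1) = 46*(-6) = -276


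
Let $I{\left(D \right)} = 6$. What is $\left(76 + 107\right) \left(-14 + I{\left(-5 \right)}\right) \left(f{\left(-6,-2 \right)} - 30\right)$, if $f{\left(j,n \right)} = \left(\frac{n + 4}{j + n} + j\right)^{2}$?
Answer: $- \frac{26535}{2} \approx -13268.0$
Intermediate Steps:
$f{\left(j,n \right)} = \left(j + \frac{4 + n}{j + n}\right)^{2}$ ($f{\left(j,n \right)} = \left(\frac{4 + n}{j + n} + j\right)^{2} = \left(j + \frac{4 + n}{j + n}\right)^{2}$)
$\left(76 + 107\right) \left(-14 + I{\left(-5 \right)}\right) \left(f{\left(-6,-2 \right)} - 30\right) = \left(76 + 107\right) \left(-14 + 6\right) \left(\frac{\left(4 - 2 + \left(-6\right)^{2} - -12\right)^{2}}{\left(-6 - 2\right)^{2}} - 30\right) = 183 \left(- 8 \left(\frac{\left(4 - 2 + 36 + 12\right)^{2}}{64} - 30\right)\right) = 183 \left(- 8 \left(\frac{50^{2}}{64} - 30\right)\right) = 183 \left(- 8 \left(\frac{1}{64} \cdot 2500 - 30\right)\right) = 183 \left(- 8 \left(\frac{625}{16} - 30\right)\right) = 183 \left(\left(-8\right) \frac{145}{16}\right) = 183 \left(- \frac{145}{2}\right) = - \frac{26535}{2}$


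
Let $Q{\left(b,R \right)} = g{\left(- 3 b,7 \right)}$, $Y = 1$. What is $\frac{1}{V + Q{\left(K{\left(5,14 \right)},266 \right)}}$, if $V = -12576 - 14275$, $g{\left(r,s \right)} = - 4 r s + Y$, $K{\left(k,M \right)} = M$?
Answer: $- \frac{1}{25674} \approx -3.895 \cdot 10^{-5}$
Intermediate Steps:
$g{\left(r,s \right)} = 1 - 4 r s$ ($g{\left(r,s \right)} = - 4 r s + 1 = 1 - 4 r s$)
$Q{\left(b,R \right)} = 1 + 84 b$ ($Q{\left(b,R \right)} = 1 - 4 \left(- 3 b\right) 7 = 1 + 84 b$)
$V = -26851$
$\frac{1}{V + Q{\left(K{\left(5,14 \right)},266 \right)}} = \frac{1}{-26851 + \left(1 + 84 \cdot 14\right)} = \frac{1}{-26851 + \left(1 + 1176\right)} = \frac{1}{-26851 + 1177} = \frac{1}{-25674} = - \frac{1}{25674}$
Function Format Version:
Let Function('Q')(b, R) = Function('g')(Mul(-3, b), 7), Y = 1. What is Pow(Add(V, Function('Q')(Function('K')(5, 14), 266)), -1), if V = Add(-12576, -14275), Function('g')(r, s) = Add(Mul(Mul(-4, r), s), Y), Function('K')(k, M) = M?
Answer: Rational(-1, 25674) ≈ -3.8950e-5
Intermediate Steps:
Function('g')(r, s) = Add(1, Mul(-4, r, s)) (Function('g')(r, s) = Add(Mul(Mul(-4, r), s), 1) = Add(Mul(-4, r, s), 1) = Add(1, Mul(-4, r, s)))
Function('Q')(b, R) = Add(1, Mul(84, b)) (Function('Q')(b, R) = Add(1, Mul(-4, Mul(-3, b), 7)) = Add(1, Mul(84, b)))
V = -26851
Pow(Add(V, Function('Q')(Function('K')(5, 14), 266)), -1) = Pow(Add(-26851, Add(1, Mul(84, 14))), -1) = Pow(Add(-26851, Add(1, 1176)), -1) = Pow(Add(-26851, 1177), -1) = Pow(-25674, -1) = Rational(-1, 25674)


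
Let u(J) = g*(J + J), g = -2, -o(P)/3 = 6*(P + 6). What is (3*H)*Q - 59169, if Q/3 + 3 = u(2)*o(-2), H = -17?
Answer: -146838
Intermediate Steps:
o(P) = -108 - 18*P (o(P) = -18*(P + 6) = -18*(6 + P) = -3*(36 + 6*P) = -108 - 18*P)
u(J) = -4*J (u(J) = -2*(J + J) = -4*J)
Q = 1719 (Q = -9 + 3*((-4*2)*(-108 - 18*(-2))) = -9 + 3*(-8*(-108 + 36)) = -9 + 3*(-8*(-72)) = -9 + 3*576 = -9 + 1728 = 1719)
(3*H)*Q - 59169 = (3*(-17))*1719 - 59169 = -51*1719 - 59169 = -87669 - 59169 = -146838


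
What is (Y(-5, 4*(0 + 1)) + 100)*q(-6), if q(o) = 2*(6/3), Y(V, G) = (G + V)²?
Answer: 404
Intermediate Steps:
q(o) = 4 (q(o) = 2*(6*(⅓)) = 2*2 = 4)
(Y(-5, 4*(0 + 1)) + 100)*q(-6) = ((4*(0 + 1) - 5)² + 100)*4 = ((4*1 - 5)² + 100)*4 = ((4 - 5)² + 100)*4 = ((-1)² + 100)*4 = (1 + 100)*4 = 101*4 = 404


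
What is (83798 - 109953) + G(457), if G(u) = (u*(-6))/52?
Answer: -681401/26 ≈ -26208.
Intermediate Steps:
G(u) = -3*u/26 (G(u) = -6*u*(1/52) = -3*u/26)
(83798 - 109953) + G(457) = (83798 - 109953) - 3/26*457 = -26155 - 1371/26 = -681401/26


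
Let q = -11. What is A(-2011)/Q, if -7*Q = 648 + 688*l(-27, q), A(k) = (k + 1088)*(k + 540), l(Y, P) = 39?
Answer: -9504131/27480 ≈ -345.86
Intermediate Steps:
A(k) = (540 + k)*(1088 + k) (A(k) = (1088 + k)*(540 + k) = (540 + k)*(1088 + k))
Q = -27480/7 (Q = -(648 + 688*39)/7 = -(648 + 26832)/7 = -⅐*27480 = -27480/7 ≈ -3925.7)
A(-2011)/Q = (587520 + (-2011)² + 1628*(-2011))/(-27480/7) = (587520 + 4044121 - 3273908)*(-7/27480) = 1357733*(-7/27480) = -9504131/27480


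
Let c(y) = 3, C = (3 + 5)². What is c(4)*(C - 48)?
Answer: 48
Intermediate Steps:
C = 64 (C = 8² = 64)
c(4)*(C - 48) = 3*(64 - 48) = 3*16 = 48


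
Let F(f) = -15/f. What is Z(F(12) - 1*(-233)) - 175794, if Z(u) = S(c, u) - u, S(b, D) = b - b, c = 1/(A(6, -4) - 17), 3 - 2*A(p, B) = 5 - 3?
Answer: -704103/4 ≈ -1.7603e+5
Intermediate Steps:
A(p, B) = ½ (A(p, B) = 3/2 - (5 - 3)/2 = 3/2 - ½*2 = 3/2 - 1 = ½)
c = -2/33 (c = 1/(½ - 17) = 1/(-33/2) = -2/33 ≈ -0.060606)
S(b, D) = 0
Z(u) = -u (Z(u) = 0 - u = -u)
Z(F(12) - 1*(-233)) - 175794 = -(-15/12 - 1*(-233)) - 175794 = -(-15*1/12 + 233) - 175794 = -(-5/4 + 233) - 175794 = -1*927/4 - 175794 = -927/4 - 175794 = -704103/4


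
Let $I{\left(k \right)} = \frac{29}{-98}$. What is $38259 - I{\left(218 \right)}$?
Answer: $\frac{3749411}{98} \approx 38259.0$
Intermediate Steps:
$I{\left(k \right)} = - \frac{29}{98}$ ($I{\left(k \right)} = 29 \left(- \frac{1}{98}\right) = - \frac{29}{98}$)
$38259 - I{\left(218 \right)} = 38259 - - \frac{29}{98} = 38259 + \frac{29}{98} = \frac{3749411}{98}$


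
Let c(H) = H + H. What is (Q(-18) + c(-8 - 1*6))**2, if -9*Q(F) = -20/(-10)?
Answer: 64516/81 ≈ 796.49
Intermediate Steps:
c(H) = 2*H
Q(F) = -2/9 (Q(F) = -(-20)/(9*(-10)) = -(-20)*(-1)/(9*10) = -1/9*2 = -2/9)
(Q(-18) + c(-8 - 1*6))**2 = (-2/9 + 2*(-8 - 1*6))**2 = (-2/9 + 2*(-8 - 6))**2 = (-2/9 + 2*(-14))**2 = (-2/9 - 28)**2 = (-254/9)**2 = 64516/81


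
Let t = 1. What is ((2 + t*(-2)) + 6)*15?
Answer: 90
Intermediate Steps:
((2 + t*(-2)) + 6)*15 = ((2 + 1*(-2)) + 6)*15 = ((2 - 2) + 6)*15 = (0 + 6)*15 = 6*15 = 90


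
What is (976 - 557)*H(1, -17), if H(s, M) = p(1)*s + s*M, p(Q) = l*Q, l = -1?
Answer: -7542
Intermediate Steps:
p(Q) = -Q
H(s, M) = -s + M*s (H(s, M) = (-1*1)*s + s*M = -s + M*s)
(976 - 557)*H(1, -17) = (976 - 557)*(1*(-1 - 17)) = 419*(1*(-18)) = 419*(-18) = -7542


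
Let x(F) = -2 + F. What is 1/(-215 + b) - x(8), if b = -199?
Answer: -2485/414 ≈ -6.0024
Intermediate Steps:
1/(-215 + b) - x(8) = 1/(-215 - 199) - (-2 + 8) = 1/(-414) - 1*6 = -1/414 - 6 = -2485/414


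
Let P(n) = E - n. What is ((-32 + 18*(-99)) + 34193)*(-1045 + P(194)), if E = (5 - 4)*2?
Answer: -40052823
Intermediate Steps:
E = 2 (E = 1*2 = 2)
P(n) = 2 - n
((-32 + 18*(-99)) + 34193)*(-1045 + P(194)) = ((-32 + 18*(-99)) + 34193)*(-1045 + (2 - 1*194)) = ((-32 - 1782) + 34193)*(-1045 + (2 - 194)) = (-1814 + 34193)*(-1045 - 192) = 32379*(-1237) = -40052823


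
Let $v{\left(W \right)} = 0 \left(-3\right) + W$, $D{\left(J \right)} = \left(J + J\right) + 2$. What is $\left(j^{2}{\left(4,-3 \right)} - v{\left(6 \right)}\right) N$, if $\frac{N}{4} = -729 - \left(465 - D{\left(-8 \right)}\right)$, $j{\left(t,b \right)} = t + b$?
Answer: $24160$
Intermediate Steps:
$j{\left(t,b \right)} = b + t$
$D{\left(J \right)} = 2 + 2 J$ ($D{\left(J \right)} = 2 J + 2 = 2 + 2 J$)
$v{\left(W \right)} = W$ ($v{\left(W \right)} = 0 + W = W$)
$N = -4832$ ($N = 4 \left(-729 - \left(465 - \left(2 + 2 \left(-8\right)\right)\right)\right) = 4 \left(-729 - \left(465 - \left(2 - 16\right)\right)\right) = 4 \left(-729 - \left(465 - -14\right)\right) = 4 \left(-729 - \left(465 + 14\right)\right) = 4 \left(-729 - 479\right) = 4 \left(-1208\right) = -4832$)
$\left(j^{2}{\left(4,-3 \right)} - v{\left(6 \right)}\right) N = \left(\left(-3 + 4\right)^{2} - 6\right) \left(-4832\right) = \left(1^{2} - 6\right) \left(-4832\right) = \left(1 - 6\right) \left(-4832\right) = \left(-5\right) \left(-4832\right) = 24160$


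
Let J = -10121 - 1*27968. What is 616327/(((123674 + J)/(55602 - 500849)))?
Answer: -274417747769/85585 ≈ -3.2064e+6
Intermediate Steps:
J = -38089 (J = -10121 - 27968 = -38089)
616327/(((123674 + J)/(55602 - 500849))) = 616327/(((123674 - 38089)/(55602 - 500849))) = 616327/((85585/(-445247))) = 616327/((85585*(-1/445247))) = 616327/(-85585/445247) = 616327*(-445247/85585) = -274417747769/85585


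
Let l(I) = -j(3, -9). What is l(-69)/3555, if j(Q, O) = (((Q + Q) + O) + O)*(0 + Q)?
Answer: 4/395 ≈ 0.010127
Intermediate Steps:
j(Q, O) = Q*(2*O + 2*Q) (j(Q, O) = ((2*Q + O) + O)*Q = ((O + 2*Q) + O)*Q = (2*O + 2*Q)*Q = Q*(2*O + 2*Q))
l(I) = 36 (l(I) = -2*3*(-9 + 3) = -2*3*(-6) = -1*(-36) = 36)
l(-69)/3555 = 36/3555 = 36*(1/3555) = 4/395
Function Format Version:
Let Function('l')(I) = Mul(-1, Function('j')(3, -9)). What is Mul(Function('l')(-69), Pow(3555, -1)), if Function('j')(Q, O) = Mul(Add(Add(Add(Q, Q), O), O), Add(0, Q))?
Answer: Rational(4, 395) ≈ 0.010127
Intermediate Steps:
Function('j')(Q, O) = Mul(Q, Add(Mul(2, O), Mul(2, Q))) (Function('j')(Q, O) = Mul(Add(Add(Mul(2, Q), O), O), Q) = Mul(Add(Add(O, Mul(2, Q)), O), Q) = Mul(Add(Mul(2, O), Mul(2, Q)), Q) = Mul(Q, Add(Mul(2, O), Mul(2, Q))))
Function('l')(I) = 36 (Function('l')(I) = Mul(-1, Mul(2, 3, Add(-9, 3))) = Mul(-1, Mul(2, 3, -6)) = Mul(-1, -36) = 36)
Mul(Function('l')(-69), Pow(3555, -1)) = Mul(36, Pow(3555, -1)) = Mul(36, Rational(1, 3555)) = Rational(4, 395)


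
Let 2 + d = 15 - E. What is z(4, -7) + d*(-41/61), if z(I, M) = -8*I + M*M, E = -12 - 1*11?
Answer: -439/61 ≈ -7.1967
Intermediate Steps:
E = -23 (E = -12 - 11 = -23)
d = 36 (d = -2 + (15 - 1*(-23)) = -2 + (15 + 23) = -2 + 38 = 36)
z(I, M) = M² - 8*I (z(I, M) = -8*I + M² = M² - 8*I)
z(4, -7) + d*(-41/61) = ((-7)² - 8*4) + 36*(-41/61) = (49 - 32) + 36*(-41*1/61) = 17 + 36*(-41/61) = 17 - 1476/61 = -439/61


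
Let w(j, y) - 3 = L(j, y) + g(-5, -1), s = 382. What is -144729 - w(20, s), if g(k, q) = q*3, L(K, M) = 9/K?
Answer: -2894589/20 ≈ -1.4473e+5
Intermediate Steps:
g(k, q) = 3*q
w(j, y) = 9/j (w(j, y) = 3 + (9/j + 3*(-1)) = 3 + (9/j - 3) = 3 + (-3 + 9/j) = 9/j)
-144729 - w(20, s) = -144729 - 9/20 = -2894589/20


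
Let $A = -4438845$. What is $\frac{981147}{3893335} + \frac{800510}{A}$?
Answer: $\frac{247701170873}{3456382119615} \approx 0.071665$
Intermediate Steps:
$\frac{981147}{3893335} + \frac{800510}{A} = \frac{981147}{3893335} + \frac{800510}{-4438845} = 981147 \cdot \frac{1}{3893335} + 800510 \left(- \frac{1}{4438845}\right) = \frac{981147}{3893335} - \frac{160102}{887769} = \frac{247701170873}{3456382119615}$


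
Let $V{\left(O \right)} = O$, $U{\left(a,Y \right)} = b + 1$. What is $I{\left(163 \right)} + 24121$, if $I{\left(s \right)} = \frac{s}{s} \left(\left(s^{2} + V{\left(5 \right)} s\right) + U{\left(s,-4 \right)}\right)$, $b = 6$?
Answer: $51512$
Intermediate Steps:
$U{\left(a,Y \right)} = 7$ ($U{\left(a,Y \right)} = 6 + 1 = 7$)
$I{\left(s \right)} = 7 + s^{2} + 5 s$ ($I{\left(s \right)} = \frac{s}{s} \left(\left(s^{2} + 5 s\right) + 7\right) = 1 \left(7 + s^{2} + 5 s\right) = 7 + s^{2} + 5 s$)
$I{\left(163 \right)} + 24121 = \left(7 + 163^{2} + 5 \cdot 163\right) + 24121 = \left(7 + 26569 + 815\right) + 24121 = 27391 + 24121 = 51512$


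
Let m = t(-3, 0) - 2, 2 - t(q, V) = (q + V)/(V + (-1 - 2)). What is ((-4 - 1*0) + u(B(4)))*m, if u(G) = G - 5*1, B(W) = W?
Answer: 5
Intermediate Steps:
t(q, V) = 2 - (V + q)/(-3 + V) (t(q, V) = 2 - (q + V)/(V + (-1 - 2)) = 2 - (V + q)/(V - 3) = 2 - (V + q)/(-3 + V))
m = -1 (m = (-6 + 0 - 1*(-3))/(-3 + 0) - 2 = (-6 + 0 + 3)/(-3) - 2 = -1/3*(-3) - 2 = 1 - 2 = -1)
u(G) = -5 + G (u(G) = G - 5 = -5 + G)
((-4 - 1*0) + u(B(4)))*m = ((-4 - 1*0) + (-5 + 4))*(-1) = ((-4 + 0) - 1)*(-1) = (-4 - 1)*(-1) = -5*(-1) = 5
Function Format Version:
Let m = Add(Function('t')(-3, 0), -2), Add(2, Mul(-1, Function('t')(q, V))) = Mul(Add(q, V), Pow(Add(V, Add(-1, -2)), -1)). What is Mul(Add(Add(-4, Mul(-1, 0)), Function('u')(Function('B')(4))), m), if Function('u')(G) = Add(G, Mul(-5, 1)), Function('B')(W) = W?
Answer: 5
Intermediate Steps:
Function('t')(q, V) = Add(2, Mul(-1, Pow(Add(-3, V), -1), Add(V, q))) (Function('t')(q, V) = Add(2, Mul(-1, Mul(Add(q, V), Pow(Add(V, Add(-1, -2)), -1)))) = Add(2, Mul(-1, Mul(Add(V, q), Pow(Add(V, -3), -1)))) = Add(2, Mul(-1, Mul(Add(V, q), Pow(Add(-3, V), -1)))) = Add(2, Mul(-1, Mul(Pow(Add(-3, V), -1), Add(V, q)))) = Add(2, Mul(-1, Pow(Add(-3, V), -1), Add(V, q))))
m = -1 (m = Add(Mul(Pow(Add(-3, 0), -1), Add(-6, 0, Mul(-1, -3))), -2) = Add(Mul(Pow(-3, -1), Add(-6, 0, 3)), -2) = Add(Mul(Rational(-1, 3), -3), -2) = Add(1, -2) = -1)
Function('u')(G) = Add(-5, G) (Function('u')(G) = Add(G, -5) = Add(-5, G))
Mul(Add(Add(-4, Mul(-1, 0)), Function('u')(Function('B')(4))), m) = Mul(Add(Add(-4, Mul(-1, 0)), Add(-5, 4)), -1) = Mul(Add(Add(-4, 0), -1), -1) = Mul(Add(-4, -1), -1) = Mul(-5, -1) = 5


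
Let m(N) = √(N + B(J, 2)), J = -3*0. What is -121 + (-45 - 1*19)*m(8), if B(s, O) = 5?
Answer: -121 - 64*√13 ≈ -351.76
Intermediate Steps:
J = 0
m(N) = √(5 + N) (m(N) = √(N + 5) = √(5 + N))
-121 + (-45 - 1*19)*m(8) = -121 + (-45 - 1*19)*√(5 + 8) = -121 + (-45 - 19)*√13 = -121 - 64*√13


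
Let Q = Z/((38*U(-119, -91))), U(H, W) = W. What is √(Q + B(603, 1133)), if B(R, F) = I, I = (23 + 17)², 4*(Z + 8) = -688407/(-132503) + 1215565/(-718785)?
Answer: √15741327513990673307473116694/3136609160958 ≈ 40.000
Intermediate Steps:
Z = -135698339353/19048233771 (Z = -8 + (-688407/(-132503) + 1215565/(-718785))/4 = -8 + (-688407*(-1/132503) + 1215565*(-1/718785))/4 = -8 + (688407/132503 - 243113/143757)/4 = -8 + (¼)*(66750123260/19048233771) = -8 + 16687530815/19048233771 = -135698339353/19048233771 ≈ -7.1239)
I = 1600 (I = 40² = 1600)
B(R, F) = 1600
Q = 135698339353/65868792380118 (Q = -135698339353/(19048233771*(38*(-91))) = -135698339353/19048233771/(-3458) = -135698339353/19048233771*(-1/3458) = 135698339353/65868792380118 ≈ 0.0020601)
√(Q + B(603, 1133)) = √(135698339353/65868792380118 + 1600) = √(105390203506528153/65868792380118) = √15741327513990673307473116694/3136609160958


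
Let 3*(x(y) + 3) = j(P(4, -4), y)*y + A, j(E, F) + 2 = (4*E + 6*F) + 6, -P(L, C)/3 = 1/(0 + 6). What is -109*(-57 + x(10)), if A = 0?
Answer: -47960/3 ≈ -15987.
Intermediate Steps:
P(L, C) = -1/2 (P(L, C) = -3/(0 + 6) = -3/6 = -3*1/6 = -1/2)
j(E, F) = 4 + 4*E + 6*F (j(E, F) = -2 + ((4*E + 6*F) + 6) = -2 + (6 + 4*E + 6*F) = 4 + 4*E + 6*F)
x(y) = -3 + y*(2 + 6*y)/3 (x(y) = -3 + ((4 + 4*(-1/2) + 6*y)*y + 0)/3 = -3 + ((4 - 2 + 6*y)*y + 0)/3 = -3 + ((2 + 6*y)*y + 0)/3 = -3 + (y*(2 + 6*y) + 0)/3 = -3 + (y*(2 + 6*y))/3 = -3 + y*(2 + 6*y)/3)
-109*(-57 + x(10)) = -109*(-57 + (-3 + (2/3)*10*(1 + 3*10))) = -109*(-57 + (-3 + (2/3)*10*(1 + 30))) = -109*(-57 + (-3 + (2/3)*10*31)) = -109*(-57 + (-3 + 620/3)) = -109*(-57 + 611/3) = -109*440/3 = -47960/3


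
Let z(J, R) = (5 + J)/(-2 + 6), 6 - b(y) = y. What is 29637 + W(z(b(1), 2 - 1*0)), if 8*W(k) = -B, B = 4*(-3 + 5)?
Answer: 29636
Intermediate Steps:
B = 8 (B = 4*2 = 8)
b(y) = 6 - y
z(J, R) = 5/4 + J/4 (z(J, R) = (5 + J)/4 = (5 + J)*(¼) = 5/4 + J/4)
W(k) = -1 (W(k) = (-1*8)/8 = (⅛)*(-8) = -1)
29637 + W(z(b(1), 2 - 1*0)) = 29637 - 1 = 29636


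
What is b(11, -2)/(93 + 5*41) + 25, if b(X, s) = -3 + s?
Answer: 7445/298 ≈ 24.983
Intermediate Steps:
b(11, -2)/(93 + 5*41) + 25 = (-3 - 2)/(93 + 5*41) + 25 = -5/(93 + 205) + 25 = -5/298 + 25 = 7445/298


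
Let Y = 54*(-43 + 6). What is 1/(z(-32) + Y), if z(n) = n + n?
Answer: -1/2062 ≈ -0.00048497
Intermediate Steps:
z(n) = 2*n
Y = -1998 (Y = 54*(-37) = -1998)
1/(z(-32) + Y) = 1/(2*(-32) - 1998) = 1/(-64 - 1998) = 1/(-2062) = -1/2062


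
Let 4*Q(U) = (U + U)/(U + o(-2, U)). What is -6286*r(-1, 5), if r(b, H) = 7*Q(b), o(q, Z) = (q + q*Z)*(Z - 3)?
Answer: -22001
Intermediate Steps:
o(q, Z) = (-3 + Z)*(q + Z*q) (o(q, Z) = (q + Z*q)*(-3 + Z) = (-3 + Z)*(q + Z*q))
Q(U) = U/(2*(6 - 2*U² + 5*U)) (Q(U) = ((U + U)/(U - 2*(-3 + U² - 2*U)))/4 = ((2*U)/(U + (6 - 2*U² + 4*U)))/4 = ((2*U)/(6 - 2*U² + 5*U))/4 = (2*U/(6 - 2*U² + 5*U))/4 = U/(2*(6 - 2*U² + 5*U)))
r(b, H) = 7*b/(2*(6 - 2*b² + 5*b)) (r(b, H) = 7*(b/(2*(6 - 2*b² + 5*b))) = 7*b/(2*(6 - 2*b² + 5*b)))
-6286*r(-1, 5) = -22001*(-1)/(6 - 2*(-1)² + 5*(-1)) = -22001*(-1)/(6 - 2*1 - 5) = -22001*(-1)/(6 - 2 - 5) = -22001*(-1)/(-1) = -22001*(-1)*(-1) = -6286*7/2 = -22001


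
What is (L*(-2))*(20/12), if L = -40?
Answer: 400/3 ≈ 133.33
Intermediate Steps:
(L*(-2))*(20/12) = (-40*(-2))*(20/12) = 80*(20*(1/12)) = 80*(5/3) = 400/3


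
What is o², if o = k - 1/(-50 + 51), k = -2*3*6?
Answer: 1369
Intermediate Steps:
k = -36 (k = -6*6 = -36)
o = -37 (o = -36 - 1/(-50 + 51) = -36 - 1/1 = -36 - 1*1 = -36 - 1 = -37)
o² = (-37)² = 1369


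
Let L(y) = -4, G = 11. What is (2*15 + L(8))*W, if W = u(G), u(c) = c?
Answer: 286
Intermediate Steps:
W = 11
(2*15 + L(8))*W = (2*15 - 4)*11 = (30 - 4)*11 = 26*11 = 286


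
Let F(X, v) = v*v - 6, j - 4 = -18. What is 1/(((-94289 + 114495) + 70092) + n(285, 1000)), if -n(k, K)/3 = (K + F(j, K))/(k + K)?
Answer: 1285/113029948 ≈ 1.1369e-5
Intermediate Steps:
j = -14 (j = 4 - 18 = -14)
F(X, v) = -6 + v² (F(X, v) = v² - 6 = -6 + v²)
n(k, K) = -3*(-6 + K + K²)/(K + k) (n(k, K) = -3*(K + (-6 + K²))/(k + K) = -3*(-6 + K + K²)/(K + k))
1/(((-94289 + 114495) + 70092) + n(285, 1000)) = 1/(((-94289 + 114495) + 70092) + 3*(6 - 1*1000 - 1*1000²)/(1000 + 285)) = 1/((20206 + 70092) + 3*(6 - 1000 - 1*1000000)/1285) = 1/(90298 + 3*(1/1285)*(6 - 1000 - 1000000)) = 1/(90298 + 3*(1/1285)*(-1000994)) = 1/(90298 - 3002982/1285) = 1/(113029948/1285) = 1285/113029948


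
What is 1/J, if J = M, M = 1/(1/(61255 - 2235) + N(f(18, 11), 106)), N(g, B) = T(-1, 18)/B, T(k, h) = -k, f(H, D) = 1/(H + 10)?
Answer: 29563/3128060 ≈ 0.0094509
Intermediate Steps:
f(H, D) = 1/(10 + H)
N(g, B) = 1/B (N(g, B) = (-1*(-1))/B = 1/B)
M = 3128060/29563 (M = 1/(1/(61255 - 2235) + 1/106) = 1/(1/59020 + 1/106) = 1/(29563/3128060) = 3128060/29563 ≈ 105.81)
J = 3128060/29563 ≈ 105.81
1/J = 1/(3128060/29563) = 29563/3128060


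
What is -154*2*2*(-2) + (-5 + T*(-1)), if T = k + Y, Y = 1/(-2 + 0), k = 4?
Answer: 2447/2 ≈ 1223.5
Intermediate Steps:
Y = -1/2 (Y = 1/(-2) = -1/2 ≈ -0.50000)
T = 7/2 (T = 4 - 1/2 = 7/2 ≈ 3.5000)
-154*2*2*(-2) + (-5 + T*(-1)) = -154*2*2*(-2) + (-5 + (7/2)*(-1)) = -616*(-2) + (-5 - 7/2) = -154*(-8) - 17/2 = 1232 - 17/2 = 2447/2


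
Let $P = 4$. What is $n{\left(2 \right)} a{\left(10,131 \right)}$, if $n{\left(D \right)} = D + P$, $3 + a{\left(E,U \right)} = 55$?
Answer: $312$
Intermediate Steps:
$a{\left(E,U \right)} = 52$ ($a{\left(E,U \right)} = -3 + 55 = 52$)
$n{\left(D \right)} = 4 + D$ ($n{\left(D \right)} = D + 4 = 4 + D$)
$n{\left(2 \right)} a{\left(10,131 \right)} = \left(4 + 2\right) 52 = 6 \cdot 52 = 312$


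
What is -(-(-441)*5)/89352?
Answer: -245/9928 ≈ -0.024678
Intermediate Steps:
-(-(-441)*5)/89352 = -(-49*(-45))/89352 = -2205/89352 = -1*245/9928 = -245/9928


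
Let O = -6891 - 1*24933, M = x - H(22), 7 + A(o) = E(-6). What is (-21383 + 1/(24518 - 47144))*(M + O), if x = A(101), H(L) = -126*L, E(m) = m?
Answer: 14061988775335/22626 ≈ 6.2150e+8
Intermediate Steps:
A(o) = -13 (A(o) = -7 - 6 = -13)
x = -13
M = 2759 (M = -13 - (-126)*22 = -13 - 1*(-2772) = -13 + 2772 = 2759)
O = -31824 (O = -6891 - 24933 = -31824)
(-21383 + 1/(24518 - 47144))*(M + O) = (-21383 + 1/(24518 - 47144))*(2759 - 31824) = (-21383 + 1/(-22626))*(-29065) = (-21383 - 1/22626)*(-29065) = -483811759/22626*(-29065) = 14061988775335/22626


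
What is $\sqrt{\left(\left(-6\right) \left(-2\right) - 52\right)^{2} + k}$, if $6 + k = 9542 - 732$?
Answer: $102$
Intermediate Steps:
$k = 8804$ ($k = -6 + \left(9542 - 732\right) = -6 + 8810 = 8804$)
$\sqrt{\left(\left(-6\right) \left(-2\right) - 52\right)^{2} + k} = \sqrt{\left(\left(-6\right) \left(-2\right) - 52\right)^{2} + 8804} = \sqrt{\left(12 - 52\right)^{2} + 8804} = \sqrt{\left(-40\right)^{2} + 8804} = \sqrt{1600 + 8804} = \sqrt{10404} = 102$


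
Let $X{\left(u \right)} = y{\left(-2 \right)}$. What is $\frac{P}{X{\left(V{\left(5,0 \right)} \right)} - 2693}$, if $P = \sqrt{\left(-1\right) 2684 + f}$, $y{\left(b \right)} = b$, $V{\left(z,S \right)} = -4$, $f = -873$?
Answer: $- \frac{i \sqrt{3557}}{2695} \approx - 0.02213 i$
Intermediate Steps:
$X{\left(u \right)} = -2$
$P = i \sqrt{3557}$ ($P = \sqrt{\left(-1\right) 2684 - 873} = \sqrt{-2684 - 873} = \sqrt{-3557} = i \sqrt{3557} \approx 59.641 i$)
$\frac{P}{X{\left(V{\left(5,0 \right)} \right)} - 2693} = \frac{i \sqrt{3557}}{-2 - 2693} = \frac{i \sqrt{3557}}{-2695} = i \sqrt{3557} \left(- \frac{1}{2695}\right) = - \frac{i \sqrt{3557}}{2695}$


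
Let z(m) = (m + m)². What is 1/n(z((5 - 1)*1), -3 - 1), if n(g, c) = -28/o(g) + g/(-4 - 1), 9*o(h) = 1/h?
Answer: -5/80704 ≈ -6.1955e-5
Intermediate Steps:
o(h) = 1/(9*h) (o(h) = (1/h)/9 = 1/(9*h))
z(m) = 4*m² (z(m) = (2*m)² = 4*m²)
n(g, c) = -1261*g/5 (n(g, c) = -28*9*g + g/(-4 - 1) = -252*g + g/(-5) = -252*g + g*(-⅕) = -252*g - g/5 = -1261*g/5)
1/n(z((5 - 1)*1), -3 - 1) = 1/(-5044*((5 - 1)*1)²/5) = 1/(-5044*(4*1)²/5) = 1/(-5044*4²/5) = 1/(-5044*16/5) = 1/(-1261/5*64) = 1/(-80704/5) = -5/80704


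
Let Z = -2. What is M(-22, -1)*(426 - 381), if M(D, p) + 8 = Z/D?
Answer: -3915/11 ≈ -355.91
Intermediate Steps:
M(D, p) = -8 - 2/D
M(-22, -1)*(426 - 381) = (-8 - 2/(-22))*(426 - 381) = (-8 - 2*(-1/22))*45 = (-8 + 1/11)*45 = -87/11*45 = -3915/11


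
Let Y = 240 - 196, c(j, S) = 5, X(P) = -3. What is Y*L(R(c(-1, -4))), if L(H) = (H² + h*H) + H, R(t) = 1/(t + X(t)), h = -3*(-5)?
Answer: 363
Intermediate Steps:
h = 15
Y = 44
R(t) = 1/(-3 + t) (R(t) = 1/(t - 3) = 1/(-3 + t))
L(H) = H² + 16*H (L(H) = (H² + 15*H) + H = H² + 16*H)
Y*L(R(c(-1, -4))) = 44*((16 + 1/(-3 + 5))/(-3 + 5)) = 44*((16 + 1/2)/2) = 44*((16 + ½)/2) = 44*((½)*(33/2)) = 44*(33/4) = 363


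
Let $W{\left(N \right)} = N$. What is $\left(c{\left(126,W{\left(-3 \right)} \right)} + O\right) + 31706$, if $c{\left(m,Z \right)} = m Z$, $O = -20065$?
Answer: $11263$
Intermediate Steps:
$c{\left(m,Z \right)} = Z m$
$\left(c{\left(126,W{\left(-3 \right)} \right)} + O\right) + 31706 = \left(\left(-3\right) 126 - 20065\right) + 31706 = \left(-378 - 20065\right) + 31706 = -20443 + 31706 = 11263$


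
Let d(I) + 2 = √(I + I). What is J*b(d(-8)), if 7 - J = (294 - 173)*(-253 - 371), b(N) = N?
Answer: -151022 + 302044*I ≈ -1.5102e+5 + 3.0204e+5*I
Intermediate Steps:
d(I) = -2 + √2*√I (d(I) = -2 + √(I + I) = -2 + √(2*I) = -2 + √2*√I)
J = 75511 (J = 7 - (294 - 173)*(-253 - 371) = 7 - 121*(-624) = 7 - 1*(-75504) = 7 + 75504 = 75511)
J*b(d(-8)) = 75511*(-2 + √2*√(-8)) = 75511*(-2 + √2*(2*I*√2)) = 75511*(-2 + 4*I) = -151022 + 302044*I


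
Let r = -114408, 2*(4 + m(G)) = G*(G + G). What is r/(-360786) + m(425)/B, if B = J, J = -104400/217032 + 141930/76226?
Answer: 178251869194216989/1362811689895 ≈ 1.3080e+5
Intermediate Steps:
m(G) = -4 + G² (m(G) = -4 + (G*(G + G))/2 = -4 + (G*(2*G))/2 = -4 + (2*G²)/2 = -4 + G²)
J = 475944945/344655859 (J = -104400*1/217032 + 141930*(1/76226) = -4350/9043 + 70965/38113 = 475944945/344655859 ≈ 1.3809)
B = 475944945/344655859 ≈ 1.3809
r/(-360786) + m(425)/B = -114408/(-360786) + (-4 + 425²)/(475944945/344655859) = -114408*(-1/360786) + (-4 + 180625)*(344655859/475944945) = 19068/60131 + 180621*(344655859/475944945) = 19068/60131 + 2964385043259/22664045 = 178251869194216989/1362811689895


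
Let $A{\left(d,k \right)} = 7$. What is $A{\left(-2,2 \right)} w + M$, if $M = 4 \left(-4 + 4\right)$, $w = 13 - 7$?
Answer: $42$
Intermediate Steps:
$w = 6$
$M = 0$ ($M = 4 \cdot 0 = 0$)
$A{\left(-2,2 \right)} w + M = 7 \cdot 6 + 0 = 42 + 0 = 42$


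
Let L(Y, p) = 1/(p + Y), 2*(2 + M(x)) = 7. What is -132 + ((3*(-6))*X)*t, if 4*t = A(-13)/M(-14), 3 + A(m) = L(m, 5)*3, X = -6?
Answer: -771/4 ≈ -192.75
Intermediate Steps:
M(x) = 3/2 (M(x) = -2 + (½)*7 = -2 + 7/2 = 3/2)
L(Y, p) = 1/(Y + p)
A(m) = -3 + 3/(5 + m) (A(m) = -3 + 3/(m + 5) = -3 + 3/(5 + m))
t = -9/16 (t = ((3*(-4 - 1*(-13))/(5 - 13))/(3/2))/4 = ((3*(-4 + 13)/(-8))*(⅔))/4 = ((3*(-⅛)*9)*(⅔))/4 = (-27/8*⅔)/4 = (¼)*(-9/4) = -9/16 ≈ -0.56250)
-132 + ((3*(-6))*X)*t = -132 + ((3*(-6))*(-6))*(-9/16) = -132 - 18*(-6)*(-9/16) = -132 + 108*(-9/16) = -132 - 243/4 = -771/4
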